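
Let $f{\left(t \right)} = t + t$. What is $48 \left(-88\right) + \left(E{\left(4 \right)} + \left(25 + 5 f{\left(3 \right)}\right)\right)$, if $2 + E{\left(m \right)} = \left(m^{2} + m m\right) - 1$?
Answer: $-4140$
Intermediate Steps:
$f{\left(t \right)} = 2 t$
$E{\left(m \right)} = -3 + 2 m^{2}$ ($E{\left(m \right)} = -2 - \left(1 - m^{2} - m m\right) = -2 + \left(\left(m^{2} + m^{2}\right) - 1\right) = -2 + \left(2 m^{2} - 1\right) = -2 + \left(-1 + 2 m^{2}\right) = -3 + 2 m^{2}$)
$48 \left(-88\right) + \left(E{\left(4 \right)} + \left(25 + 5 f{\left(3 \right)}\right)\right) = 48 \left(-88\right) - \left(-22 - 32 - 10 \cdot 3\right) = -4224 + \left(\left(-3 + 2 \cdot 16\right) + \left(25 + 5 \cdot 6\right)\right) = -4224 + \left(\left(-3 + 32\right) + \left(25 + 30\right)\right) = -4224 + \left(29 + 55\right) = -4224 + 84 = -4140$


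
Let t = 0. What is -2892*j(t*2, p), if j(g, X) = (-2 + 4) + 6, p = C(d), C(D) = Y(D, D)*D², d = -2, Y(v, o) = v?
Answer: -23136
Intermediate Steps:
C(D) = D³ (C(D) = D*D² = D³)
p = -8 (p = (-2)³ = -8)
j(g, X) = 8 (j(g, X) = 2 + 6 = 8)
-2892*j(t*2, p) = -2892*8 = -23136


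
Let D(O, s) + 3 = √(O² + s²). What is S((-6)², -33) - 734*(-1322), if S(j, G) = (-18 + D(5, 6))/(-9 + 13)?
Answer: 3881371/4 + √61/4 ≈ 9.7035e+5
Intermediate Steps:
D(O, s) = -3 + √(O² + s²)
S(j, G) = -21/4 + √61/4 (S(j, G) = (-18 + (-3 + √(5² + 6²)))/(-9 + 13) = (-18 + (-3 + √(25 + 36)))/4 = (-18 + (-3 + √61))*(¼) = (-21 + √61)*(¼) = -21/4 + √61/4)
S((-6)², -33) - 734*(-1322) = (-21/4 + √61/4) - 734*(-1322) = (-21/4 + √61/4) + 970348 = 3881371/4 + √61/4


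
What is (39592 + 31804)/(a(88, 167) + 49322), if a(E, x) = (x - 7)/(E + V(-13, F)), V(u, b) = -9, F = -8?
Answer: 2820142/1948299 ≈ 1.4475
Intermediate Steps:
a(E, x) = (-7 + x)/(-9 + E) (a(E, x) = (x - 7)/(E - 9) = (-7 + x)/(-9 + E))
(39592 + 31804)/(a(88, 167) + 49322) = (39592 + 31804)/((-7 + 167)/(-9 + 88) + 49322) = 71396/(160/79 + 49322) = 71396/(3896598/79) = 71396*(79/3896598) = 2820142/1948299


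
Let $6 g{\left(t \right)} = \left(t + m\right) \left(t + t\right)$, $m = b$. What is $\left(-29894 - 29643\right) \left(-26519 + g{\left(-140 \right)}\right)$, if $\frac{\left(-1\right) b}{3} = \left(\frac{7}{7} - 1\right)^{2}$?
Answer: $\frac{3569659909}{3} \approx 1.1899 \cdot 10^{9}$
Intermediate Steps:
$b = 0$ ($b = - 3 \left(\frac{7}{7} - 1\right)^{2} = - 3 \left(7 \cdot \frac{1}{7} - 1\right)^{2} = - 3 \left(1 - 1\right)^{2} = - 3 \cdot 0^{2} = \left(-3\right) 0 = 0$)
$m = 0$
$g{\left(t \right)} = \frac{t^{2}}{3}$ ($g{\left(t \right)} = \frac{\left(t + 0\right) \left(t + t\right)}{6} = \frac{t 2 t}{6} = \frac{2 t^{2}}{6} = \frac{t^{2}}{3}$)
$\left(-29894 - 29643\right) \left(-26519 + g{\left(-140 \right)}\right) = \left(-29894 - 29643\right) \left(-26519 + \frac{\left(-140\right)^{2}}{3}\right) = - 59537 \left(-26519 + \frac{1}{3} \cdot 19600\right) = - 59537 \left(-26519 + \frac{19600}{3}\right) = \left(-59537\right) \left(- \frac{59957}{3}\right) = \frac{3569659909}{3}$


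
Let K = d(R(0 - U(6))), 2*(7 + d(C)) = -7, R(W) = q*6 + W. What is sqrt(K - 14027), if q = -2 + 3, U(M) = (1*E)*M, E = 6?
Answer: 5*I*sqrt(2246)/2 ≈ 118.48*I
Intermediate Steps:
U(M) = 6*M (U(M) = (1*6)*M = 6*M)
q = 1
R(W) = 6 + W (R(W) = 1*6 + W = 6 + W)
d(C) = -21/2 (d(C) = -7 + (1/2)*(-7) = -7 - 7/2 = -21/2)
K = -21/2 ≈ -10.500
sqrt(K - 14027) = sqrt(-21/2 - 14027) = sqrt(-28075/2) = 5*I*sqrt(2246)/2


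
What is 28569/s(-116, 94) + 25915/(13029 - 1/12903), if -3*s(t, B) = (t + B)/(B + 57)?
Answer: 543921839523798/924622523 ≈ 5.8826e+5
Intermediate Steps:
s(t, B) = -(B + t)/(3*(57 + B)) (s(t, B) = -(t + B)/(3*(B + 57)) = -(B + t)/(3*(57 + B)))
28569/s(-116, 94) + 25915/(13029 - 1/12903) = 28569/(((-1*94 - 1*(-116))/(3*(57 + 94)))) + 25915/(13029 - 1/12903) = 28569/(((⅓)*(-94 + 116)/151)) + 25915/(13029 - 1*1/12903) = 28569/(((⅓)*(1/151)*22)) + 25915/(13029 - 1/12903) = 28569/(22/453) + 25915/(168113186/12903) = 28569*(453/22) + 25915*(12903/168113186) = 12941757/22 + 334381245/168113186 = 543921839523798/924622523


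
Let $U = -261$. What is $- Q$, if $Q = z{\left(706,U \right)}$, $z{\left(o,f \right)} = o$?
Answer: $-706$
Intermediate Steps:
$Q = 706$
$- Q = \left(-1\right) 706 = -706$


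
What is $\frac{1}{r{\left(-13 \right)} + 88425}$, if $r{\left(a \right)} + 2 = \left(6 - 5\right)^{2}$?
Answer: $\frac{1}{88424} \approx 1.1309 \cdot 10^{-5}$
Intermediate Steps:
$r{\left(a \right)} = -1$ ($r{\left(a \right)} = -2 + \left(6 - 5\right)^{2} = -2 + 1^{2} = -2 + 1 = -1$)
$\frac{1}{r{\left(-13 \right)} + 88425} = \frac{1}{-1 + 88425} = \frac{1}{88424}$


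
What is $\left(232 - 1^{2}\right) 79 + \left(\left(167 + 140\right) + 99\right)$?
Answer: $18655$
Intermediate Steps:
$\left(232 - 1^{2}\right) 79 + \left(\left(167 + 140\right) + 99\right) = \left(232 - 1\right) 79 + \left(307 + 99\right) = \left(232 - 1\right) 79 + 406 = 231 \cdot 79 + 406 = 18249 + 406 = 18655$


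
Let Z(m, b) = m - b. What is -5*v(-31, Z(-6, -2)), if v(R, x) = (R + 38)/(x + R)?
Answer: 1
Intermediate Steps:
v(R, x) = (38 + R)/(R + x)
-5*v(-31, Z(-6, -2)) = -5*(38 - 31)/(-31 + (-6 - 1*(-2))) = -5*7/(-31 + (-6 + 2)) = -5*7/(-31 - 4) = -5*7/(-35) = -(-1)*7/7 = -5*(-⅕) = 1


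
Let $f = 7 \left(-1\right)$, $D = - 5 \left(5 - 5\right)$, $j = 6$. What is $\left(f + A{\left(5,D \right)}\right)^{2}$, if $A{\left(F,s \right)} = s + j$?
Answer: $1$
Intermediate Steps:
$D = 0$ ($D = \left(-5\right) 0 = 0$)
$A{\left(F,s \right)} = 6 + s$ ($A{\left(F,s \right)} = s + 6 = 6 + s$)
$f = -7$
$\left(f + A{\left(5,D \right)}\right)^{2} = \left(-7 + \left(6 + 0\right)\right)^{2} = \left(-7 + 6\right)^{2} = \left(-1\right)^{2} = 1$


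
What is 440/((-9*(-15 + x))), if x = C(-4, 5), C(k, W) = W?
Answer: 44/9 ≈ 4.8889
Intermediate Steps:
x = 5
440/((-9*(-15 + x))) = 440/((-9*(-15 + 5))) = 440/((-9*(-10))) = 440/90 = 440*(1/90) = 44/9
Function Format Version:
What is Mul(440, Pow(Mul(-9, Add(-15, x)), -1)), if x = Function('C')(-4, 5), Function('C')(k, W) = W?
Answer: Rational(44, 9) ≈ 4.8889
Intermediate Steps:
x = 5
Mul(440, Pow(Mul(-9, Add(-15, x)), -1)) = Mul(440, Pow(Mul(-9, Add(-15, 5)), -1)) = Mul(440, Pow(Mul(-9, -10), -1)) = Mul(440, Pow(90, -1)) = Mul(440, Rational(1, 90)) = Rational(44, 9)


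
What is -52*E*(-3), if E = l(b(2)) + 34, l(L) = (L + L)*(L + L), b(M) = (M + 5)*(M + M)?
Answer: 494520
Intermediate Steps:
b(M) = 2*M*(5 + M) (b(M) = (5 + M)*(2*M) = 2*M*(5 + M))
l(L) = 4*L² (l(L) = (2*L)*(2*L) = 4*L²)
E = 3170 (E = 4*(2*2*(5 + 2))² + 34 = 4*(2*2*7)² + 34 = 4*28² + 34 = 4*784 + 34 = 3136 + 34 = 3170)
-52*E*(-3) = -52*3170*(-3) = -164840*(-3) = 494520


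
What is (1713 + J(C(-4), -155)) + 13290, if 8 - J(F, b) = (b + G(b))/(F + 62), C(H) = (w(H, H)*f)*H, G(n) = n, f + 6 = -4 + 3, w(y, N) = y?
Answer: 75024/5 ≈ 15005.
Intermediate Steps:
f = -7 (f = -6 + (-4 + 3) = -6 - 1 = -7)
C(H) = -7*H**2 (C(H) = (H*(-7))*H = (-7*H)*H = -7*H**2)
J(F, b) = 8 - 2*b/(62 + F) (J(F, b) = 8 - (b + b)/(F + 62) = 8 - 2*b/(62 + F))
(1713 + J(C(-4), -155)) + 13290 = (1713 + 2*(248 - 1*(-155) + 4*(-7*(-4)**2))/(62 - 7*(-4)**2)) + 13290 = (1713 + 2*(248 + 155 + 4*(-7*16))/(62 - 7*16)) + 13290 = (1713 + 2*(248 + 155 + 4*(-112))/(62 - 112)) + 13290 = (1713 + 2*(248 + 155 - 448)/(-50)) + 13290 = (1713 + 2*(-1/50)*(-45)) + 13290 = (1713 + 9/5) + 13290 = 8574/5 + 13290 = 75024/5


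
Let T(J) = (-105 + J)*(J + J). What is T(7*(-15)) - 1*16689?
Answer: 27411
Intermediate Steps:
T(J) = 2*J*(-105 + J) (T(J) = (-105 + J)*(2*J) = 2*J*(-105 + J))
T(7*(-15)) - 1*16689 = 2*(7*(-15))*(-105 + 7*(-15)) - 1*16689 = 2*(-105)*(-105 - 105) - 16689 = 2*(-105)*(-210) - 16689 = 44100 - 16689 = 27411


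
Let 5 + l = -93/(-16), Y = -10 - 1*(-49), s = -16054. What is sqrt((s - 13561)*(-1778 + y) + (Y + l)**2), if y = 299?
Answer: sqrt(11213355529)/16 ≈ 6618.3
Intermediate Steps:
Y = 39 (Y = -10 + 49 = 39)
l = 13/16 (l = -5 - 93/(-16) = -5 - 93*(-1/16) = -5 + 93/16 = 13/16 ≈ 0.81250)
sqrt((s - 13561)*(-1778 + y) + (Y + l)**2) = sqrt((-16054 - 13561)*(-1778 + 299) + (39 + 13/16)**2) = sqrt(-29615*(-1479) + (637/16)**2) = sqrt(43800585 + 405769/256) = sqrt(11213355529/256) = sqrt(11213355529)/16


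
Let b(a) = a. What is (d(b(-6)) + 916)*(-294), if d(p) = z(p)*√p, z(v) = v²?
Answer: -269304 - 10584*I*√6 ≈ -2.693e+5 - 25925.0*I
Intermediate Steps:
d(p) = p^(5/2) (d(p) = p²*√p = p^(5/2))
(d(b(-6)) + 916)*(-294) = ((-6)^(5/2) + 916)*(-294) = (36*I*√6 + 916)*(-294) = (916 + 36*I*√6)*(-294) = -269304 - 10584*I*√6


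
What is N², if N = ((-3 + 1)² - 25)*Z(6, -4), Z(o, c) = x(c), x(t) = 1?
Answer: 441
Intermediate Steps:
Z(o, c) = 1
N = -21 (N = ((-3 + 1)² - 25)*1 = ((-2)² - 25)*1 = (4 - 25)*1 = -21*1 = -21)
N² = (-21)² = 441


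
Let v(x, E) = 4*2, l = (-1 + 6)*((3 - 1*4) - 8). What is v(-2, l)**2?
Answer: 64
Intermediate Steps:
l = -45 (l = 5*((3 - 4) - 8) = 5*(-1 - 8) = 5*(-9) = -45)
v(x, E) = 8
v(-2, l)**2 = 8**2 = 64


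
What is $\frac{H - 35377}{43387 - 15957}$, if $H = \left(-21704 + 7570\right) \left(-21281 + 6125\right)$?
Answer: $\frac{214179527}{27430} \approx 7808.2$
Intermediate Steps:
$H = 214214904$ ($H = \left(-14134\right) \left(-15156\right) = 214214904$)
$\frac{H - 35377}{43387 - 15957} = \frac{214214904 - 35377}{43387 - 15957} = \frac{214179527}{27430}$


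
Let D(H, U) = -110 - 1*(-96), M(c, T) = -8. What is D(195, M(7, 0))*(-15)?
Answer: 210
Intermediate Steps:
D(H, U) = -14 (D(H, U) = -110 + 96 = -14)
D(195, M(7, 0))*(-15) = -14*(-15) = 210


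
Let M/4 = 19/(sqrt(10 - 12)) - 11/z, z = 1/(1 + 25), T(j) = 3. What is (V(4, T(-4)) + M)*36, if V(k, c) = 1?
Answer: -41148 - 1368*I*sqrt(2) ≈ -41148.0 - 1934.6*I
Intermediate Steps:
z = 1/26 ≈ 0.038462
M = -1144 - 38*I*sqrt(2) (M = 4*(19/(sqrt(10 - 12)) - 11/1/26) = 4*(19/(sqrt(-2)) - 11*26) = 4*(19/((I*sqrt(2))) - 286) = 4*(19*(-I*sqrt(2)/2) - 286) = 4*(-19*I*sqrt(2)/2 - 286) = 4*(-286 - 19*I*sqrt(2)/2) = -1144 - 38*I*sqrt(2) ≈ -1144.0 - 53.74*I)
(V(4, T(-4)) + M)*36 = (1 + (-1144 - 38*I*sqrt(2)))*36 = (-1143 - 38*I*sqrt(2))*36 = -41148 - 1368*I*sqrt(2)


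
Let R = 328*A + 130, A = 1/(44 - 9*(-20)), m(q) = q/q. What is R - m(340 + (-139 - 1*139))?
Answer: 3653/28 ≈ 130.46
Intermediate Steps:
m(q) = 1
A = 1/224 (A = 1/(44 + 180) = 1/224 ≈ 0.0044643)
R = 3681/28 (R = 328*(1/224) + 130 = 41/28 + 130 = 3681/28 ≈ 131.46)
R - m(340 + (-139 - 1*139)) = 3681/28 - 1*1 = 3681/28 - 1 = 3653/28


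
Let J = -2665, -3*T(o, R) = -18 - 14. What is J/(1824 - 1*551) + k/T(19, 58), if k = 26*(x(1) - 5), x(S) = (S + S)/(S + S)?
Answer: -60307/5092 ≈ -11.843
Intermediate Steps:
T(o, R) = 32/3 (T(o, R) = -(-18 - 14)/3 = -⅓*(-32) = 32/3)
x(S) = 1 (x(S) = (2*S)/((2*S)) = (2*S)*(1/(2*S)) = 1)
k = -104 (k = 26*(1 - 5) = 26*(-4) = -104)
J/(1824 - 1*551) + k/T(19, 58) = -2665/(1824 - 1*551) - 104/32/3 = -2665/(1824 - 551) - 104*3/32 = -2665/1273 - 39/4 = -60307/5092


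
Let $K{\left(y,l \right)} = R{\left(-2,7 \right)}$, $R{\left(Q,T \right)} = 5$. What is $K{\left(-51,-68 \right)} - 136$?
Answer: $-131$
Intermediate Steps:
$K{\left(y,l \right)} = 5$
$K{\left(-51,-68 \right)} - 136 = 5 - 136 = -131$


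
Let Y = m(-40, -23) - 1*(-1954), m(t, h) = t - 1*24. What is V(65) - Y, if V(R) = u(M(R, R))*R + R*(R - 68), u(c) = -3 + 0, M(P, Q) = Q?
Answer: -2280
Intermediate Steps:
m(t, h) = -24 + t (m(t, h) = t - 24 = -24 + t)
u(c) = -3
Y = 1890 (Y = (-24 - 40) - 1*(-1954) = -64 + 1954 = 1890)
V(R) = -3*R + R*(-68 + R) (V(R) = -3*R + R*(R - 68) = -3*R + R*(-68 + R))
V(65) - Y = 65*(-71 + 65) - 1*1890 = 65*(-6) - 1890 = -390 - 1890 = -2280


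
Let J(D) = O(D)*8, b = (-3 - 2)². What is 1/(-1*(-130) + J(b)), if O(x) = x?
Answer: 1/330 ≈ 0.0030303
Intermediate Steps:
b = 25 (b = (-5)² = 25)
J(D) = 8*D (J(D) = D*8 = 8*D)
1/(-1*(-130) + J(b)) = 1/(-1*(-130) + 8*25) = 1/(130 + 200) = 1/330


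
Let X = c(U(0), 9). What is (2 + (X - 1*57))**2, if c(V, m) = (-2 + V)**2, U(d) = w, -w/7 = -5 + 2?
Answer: 93636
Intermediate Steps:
w = 21 (w = -7*(-5 + 2) = -7*(-3) = 21)
U(d) = 21
X = 361 (X = (-2 + 21)**2 = 19**2 = 361)
(2 + (X - 1*57))**2 = (2 + (361 - 1*57))**2 = (2 + (361 - 57))**2 = (2 + 304)**2 = 306**2 = 93636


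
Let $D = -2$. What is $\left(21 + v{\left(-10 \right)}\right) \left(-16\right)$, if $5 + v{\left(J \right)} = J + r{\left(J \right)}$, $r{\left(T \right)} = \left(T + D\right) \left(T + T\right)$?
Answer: $-3936$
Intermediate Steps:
$r{\left(T \right)} = 2 T \left(-2 + T\right)$ ($r{\left(T \right)} = \left(T - 2\right) \left(T + T\right) = \left(-2 + T\right) 2 T = 2 T \left(-2 + T\right)$)
$v{\left(J \right)} = -5 + J + 2 J \left(-2 + J\right)$ ($v{\left(J \right)} = -5 + \left(J + 2 J \left(-2 + J\right)\right) = -5 + J + 2 J \left(-2 + J\right)$)
$\left(21 + v{\left(-10 \right)}\right) \left(-16\right) = \left(21 - \left(15 + 20 \left(-2 - 10\right)\right)\right) \left(-16\right) = \left(21 - \left(15 - 240\right)\right) \left(-16\right) = \left(21 - -225\right) \left(-16\right) = \left(21 + 225\right) \left(-16\right) = 246 \left(-16\right) = -3936$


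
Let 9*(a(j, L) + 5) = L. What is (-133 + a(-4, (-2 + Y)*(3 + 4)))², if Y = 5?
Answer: 165649/9 ≈ 18405.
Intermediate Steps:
a(j, L) = -5 + L/9
(-133 + a(-4, (-2 + Y)*(3 + 4)))² = (-133 + (-5 + ((-2 + 5)*(3 + 4))/9))² = (-133 + (-5 + (3*7)/9))² = (-133 + (-5 + (⅑)*21))² = (-133 + (-5 + 7/3))² = (-133 - 8/3)² = (-407/3)² = 165649/9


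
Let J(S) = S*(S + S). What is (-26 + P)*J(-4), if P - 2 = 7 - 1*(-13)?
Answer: -128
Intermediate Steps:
P = 22 (P = 2 + (7 - 1*(-13)) = 2 + (7 + 13) = 2 + 20 = 22)
J(S) = 2*S² (J(S) = S*(2*S) = 2*S²)
(-26 + P)*J(-4) = (-26 + 22)*(2*(-4)²) = -8*16 = -4*32 = -128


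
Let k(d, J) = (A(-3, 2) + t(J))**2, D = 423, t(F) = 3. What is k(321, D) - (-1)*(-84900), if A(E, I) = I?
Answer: -84875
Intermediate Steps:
k(d, J) = 25 (k(d, J) = (2 + 3)**2 = 5**2 = 25)
k(321, D) - (-1)*(-84900) = 25 - (-1)*(-84900) = 25 - 1*84900 = 25 - 84900 = -84875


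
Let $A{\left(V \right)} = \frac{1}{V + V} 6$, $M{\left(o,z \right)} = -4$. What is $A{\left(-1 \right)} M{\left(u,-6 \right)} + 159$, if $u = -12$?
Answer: $171$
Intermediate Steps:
$A{\left(V \right)} = \frac{3}{V}$ ($A{\left(V \right)} = \frac{1}{2 V} 6 = \frac{3}{V}$)
$A{\left(-1 \right)} M{\left(u,-6 \right)} + 159 = \frac{3}{-1} \left(-4\right) + 159 = 3 \left(-1\right) \left(-4\right) + 159 = \left(-3\right) \left(-4\right) + 159 = 12 + 159 = 171$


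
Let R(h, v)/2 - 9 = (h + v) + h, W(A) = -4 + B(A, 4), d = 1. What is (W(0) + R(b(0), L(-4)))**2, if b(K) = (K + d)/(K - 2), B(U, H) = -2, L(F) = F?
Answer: 4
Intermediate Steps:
W(A) = -6 (W(A) = -4 - 2 = -6)
b(K) = (1 + K)/(-2 + K) (b(K) = (K + 1)/(K - 2) = (1 + K)/(-2 + K))
R(h, v) = 18 + 2*v + 4*h (R(h, v) = 18 + 2*((h + v) + h) = 18 + 2*(v + 2*h) = 18 + (2*v + 4*h) = 18 + 2*v + 4*h)
(W(0) + R(b(0), L(-4)))**2 = (-6 + (18 + 2*(-4) + 4*((1 + 0)/(-2 + 0))))**2 = (-6 + (18 - 8 + 4*(1/(-2))))**2 = (-6 + (18 - 8 + 4*(-1/2*1)))**2 = (-6 + (18 - 8 + 4*(-1/2)))**2 = (-6 + (18 - 8 - 2))**2 = (-6 + 8)**2 = 2**2 = 4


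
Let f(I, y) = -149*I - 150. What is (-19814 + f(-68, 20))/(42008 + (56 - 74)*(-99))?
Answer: -4916/21895 ≈ -0.22453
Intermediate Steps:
f(I, y) = -150 - 149*I
(-19814 + f(-68, 20))/(42008 + (56 - 74)*(-99)) = (-19814 + (-150 - 149*(-68)))/(42008 + (56 - 74)*(-99)) = (-19814 + (-150 + 10132))/(42008 - 18*(-99)) = (-19814 + 9982)/(42008 + 1782) = -9832/43790 = -9832*1/43790 = -4916/21895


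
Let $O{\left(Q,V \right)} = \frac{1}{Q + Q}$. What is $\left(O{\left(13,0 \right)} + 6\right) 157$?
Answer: $\frac{24649}{26} \approx 948.04$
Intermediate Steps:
$O{\left(Q,V \right)} = \frac{1}{2 Q}$
$\left(O{\left(13,0 \right)} + 6\right) 157 = \left(\frac{1}{2 \cdot 13} + 6\right) 157 = \left(\frac{1}{2} \cdot \frac{1}{13} + 6\right) 157 = \left(\frac{1}{26} + 6\right) 157 = \frac{157}{26} \cdot 157 = \frac{24649}{26}$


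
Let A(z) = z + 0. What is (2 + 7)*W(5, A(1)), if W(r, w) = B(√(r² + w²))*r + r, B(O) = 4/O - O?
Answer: 45 - 495*√26/13 ≈ -149.16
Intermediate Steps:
A(z) = z
B(O) = -O + 4/O
W(r, w) = r + r*(-√(r² + w²) + 4/√(r² + w²)) (W(r, w) = (-√(r² + w²) + 4/(√(r² + w²)))*r + r = (-√(r² + w²) + 4/√(r² + w²))*r + r = r*(-√(r² + w²) + 4/√(r² + w²)) + r = r + r*(-√(r² + w²) + 4/√(r² + w²)))
(2 + 7)*W(5, A(1)) = (2 + 7)*(5*(4 + √(5² + 1²) - 1*5² - 1*1²)/√(5² + 1²)) = 9*(5*(4 + √(25 + 1) - 1*25 - 1*1)/√(25 + 1)) = 9*(5*(4 + √26 - 25 - 1)/√26) = 9*(5*(√26/26)*(-22 + √26)) = 9*(5*√26*(-22 + √26)/26) = 45*√26*(-22 + √26)/26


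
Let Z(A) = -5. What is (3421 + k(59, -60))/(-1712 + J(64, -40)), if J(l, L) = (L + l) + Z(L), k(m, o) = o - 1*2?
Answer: -3359/1693 ≈ -1.9841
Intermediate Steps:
k(m, o) = -2 + o (k(m, o) = o - 2 = -2 + o)
J(l, L) = -5 + L + l (J(l, L) = (L + l) - 5 = -5 + L + l)
(3421 + k(59, -60))/(-1712 + J(64, -40)) = (3421 + (-2 - 60))/(-1712 + (-5 - 40 + 64)) = (3421 - 62)/(-1712 + 19) = 3359/(-1693) = 3359*(-1/1693) = -3359/1693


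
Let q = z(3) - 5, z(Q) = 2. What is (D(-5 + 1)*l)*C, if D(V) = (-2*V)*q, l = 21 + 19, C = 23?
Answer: -22080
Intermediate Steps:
l = 40
q = -3 (q = 2 - 5 = -3)
D(V) = 6*V (D(V) = -2*V*(-3) = 6*V)
(D(-5 + 1)*l)*C = ((6*(-5 + 1))*40)*23 = ((6*(-4))*40)*23 = -24*40*23 = -960*23 = -22080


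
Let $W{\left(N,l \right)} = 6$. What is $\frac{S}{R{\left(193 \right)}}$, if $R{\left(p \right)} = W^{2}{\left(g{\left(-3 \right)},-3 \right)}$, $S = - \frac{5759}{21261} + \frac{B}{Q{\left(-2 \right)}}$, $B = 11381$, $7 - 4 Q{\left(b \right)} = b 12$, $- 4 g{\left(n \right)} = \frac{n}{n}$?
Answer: $\frac{967707235}{23727276} \approx 40.785$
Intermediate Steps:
$g{\left(n \right)} = - \frac{1}{4}$ ($g{\left(n \right)} = - \frac{n \frac{1}{n}}{4} = \left(- \frac{1}{4}\right) 1 = - \frac{1}{4}$)
$Q{\left(b \right)} = \frac{7}{4} - 3 b$ ($Q{\left(b \right)} = \frac{7}{4} - \frac{b 12}{4} = \frac{7}{4} - \frac{12 b}{4} = \frac{7}{4} - 3 b$)
$S = \frac{967707235}{659091}$ ($S = - \frac{5759}{21261} + \frac{11381}{\frac{7}{4} - -6} = \left(-5759\right) \frac{1}{21261} + \frac{11381}{\frac{7}{4} + 6} = - \frac{5759}{21261} + \frac{11381}{\frac{31}{4}} = - \frac{5759}{21261} + 11381 \cdot \frac{4}{31} = - \frac{5759}{21261} + \frac{45524}{31} = \frac{967707235}{659091} \approx 1468.2$)
$R{\left(p \right)} = 36$ ($R{\left(p \right)} = 6^{2} = 36$)
$\frac{S}{R{\left(193 \right)}} = \frac{967707235}{659091 \cdot 36} = \frac{967707235}{659091} \cdot \frac{1}{36} = \frac{967707235}{23727276}$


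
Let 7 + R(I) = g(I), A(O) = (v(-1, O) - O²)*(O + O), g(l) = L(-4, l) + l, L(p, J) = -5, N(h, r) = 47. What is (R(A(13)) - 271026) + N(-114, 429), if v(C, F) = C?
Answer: -275411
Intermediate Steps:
g(l) = -5 + l
A(O) = 2*O*(-1 - O²) (A(O) = (-1 - O²)*(O + O) = (-1 - O²)*(2*O) = 2*O*(-1 - O²))
R(I) = -12 + I (R(I) = -7 + (-5 + I) = -12 + I)
(R(A(13)) - 271026) + N(-114, 429) = ((-12 - 2*13*(1 + 13²)) - 271026) + 47 = ((-12 - 2*13*(1 + 169)) - 271026) + 47 = ((-12 - 2*13*170) - 271026) + 47 = ((-12 - 4420) - 271026) + 47 = (-4432 - 271026) + 47 = -275458 + 47 = -275411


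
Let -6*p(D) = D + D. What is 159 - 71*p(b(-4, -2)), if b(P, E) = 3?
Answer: 230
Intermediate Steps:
p(D) = -D/3 (p(D) = -(D + D)/6 = -D/3)
159 - 71*p(b(-4, -2)) = 159 - (-71)*3/3 = 159 - 71*(-1) = 159 + 71 = 230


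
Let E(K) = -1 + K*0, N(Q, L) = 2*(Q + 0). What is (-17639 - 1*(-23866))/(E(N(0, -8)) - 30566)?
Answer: -6227/30567 ≈ -0.20372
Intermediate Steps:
N(Q, L) = 2*Q
E(K) = -1 (E(K) = -1 + 0 = -1)
(-17639 - 1*(-23866))/(E(N(0, -8)) - 30566) = (-17639 - 1*(-23866))/(-1 - 30566) = (-17639 + 23866)/(-30567) = 6227*(-1/30567) = -6227/30567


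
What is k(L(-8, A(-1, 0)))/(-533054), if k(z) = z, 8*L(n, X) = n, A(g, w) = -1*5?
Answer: 1/533054 ≈ 1.8760e-6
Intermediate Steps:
A(g, w) = -5
L(n, X) = n/8
k(L(-8, A(-1, 0)))/(-533054) = ((1/8)*(-8))/(-533054) = -1*(-1/533054) = 1/533054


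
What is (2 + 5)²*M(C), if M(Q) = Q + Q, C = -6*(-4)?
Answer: 2352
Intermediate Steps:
C = 24
M(Q) = 2*Q
(2 + 5)²*M(C) = (2 + 5)²*(2*24) = 7²*48 = 49*48 = 2352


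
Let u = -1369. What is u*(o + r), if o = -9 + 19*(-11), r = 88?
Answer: 177970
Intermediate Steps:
o = -218 (o = -9 - 209 = -218)
u*(o + r) = -1369*(-218 + 88) = -1369*(-130) = 177970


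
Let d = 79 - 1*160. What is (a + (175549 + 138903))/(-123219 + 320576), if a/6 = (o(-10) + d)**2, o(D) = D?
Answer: 364138/197357 ≈ 1.8451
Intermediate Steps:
d = -81 (d = 79 - 160 = -81)
a = 49686 (a = 6*(-10 - 81)**2 = 6*(-91)**2 = 6*8281 = 49686)
(a + (175549 + 138903))/(-123219 + 320576) = (49686 + (175549 + 138903))/(-123219 + 320576) = (49686 + 314452)/197357 = 364138*(1/197357) = 364138/197357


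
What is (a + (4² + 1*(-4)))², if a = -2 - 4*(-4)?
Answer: 676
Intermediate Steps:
a = 14 (a = -2 + 16 = 14)
(a + (4² + 1*(-4)))² = (14 + (4² + 1*(-4)))² = (14 + (16 - 4))² = (14 + 12)² = 26² = 676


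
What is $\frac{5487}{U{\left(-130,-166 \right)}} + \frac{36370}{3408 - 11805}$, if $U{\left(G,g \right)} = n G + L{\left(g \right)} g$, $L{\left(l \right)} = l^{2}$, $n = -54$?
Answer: $- \frac{166157902459}{38351416572} \approx -4.3325$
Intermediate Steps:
$U{\left(G,g \right)} = g^{3} - 54 G$ ($U{\left(G,g \right)} = - 54 G + g^{2} g = - 54 G + g^{3} = g^{3} - 54 G$)
$\frac{5487}{U{\left(-130,-166 \right)}} + \frac{36370}{3408 - 11805} = \frac{5487}{\left(-166\right)^{3} - -7020} + \frac{36370}{3408 - 11805} = \frac{5487}{-4574296 + 7020} + \frac{36370}{3408 - 11805} = \frac{5487}{-4567276} + \frac{36370}{-8397} = 5487 \left(- \frac{1}{4567276}\right) + 36370 \left(- \frac{1}{8397}\right) = - \frac{5487}{4567276} - \frac{36370}{8397} = - \frac{166157902459}{38351416572}$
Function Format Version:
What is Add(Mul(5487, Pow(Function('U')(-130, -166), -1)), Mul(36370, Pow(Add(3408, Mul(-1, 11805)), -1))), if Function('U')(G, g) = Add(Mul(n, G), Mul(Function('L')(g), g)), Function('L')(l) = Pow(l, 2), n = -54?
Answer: Rational(-166157902459, 38351416572) ≈ -4.3325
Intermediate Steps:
Function('U')(G, g) = Add(Pow(g, 3), Mul(-54, G)) (Function('U')(G, g) = Add(Mul(-54, G), Mul(Pow(g, 2), g)) = Add(Mul(-54, G), Pow(g, 3)) = Add(Pow(g, 3), Mul(-54, G)))
Add(Mul(5487, Pow(Function('U')(-130, -166), -1)), Mul(36370, Pow(Add(3408, Mul(-1, 11805)), -1))) = Add(Mul(5487, Pow(Add(Pow(-166, 3), Mul(-54, -130)), -1)), Mul(36370, Pow(Add(3408, Mul(-1, 11805)), -1))) = Add(Mul(5487, Pow(Add(-4574296, 7020), -1)), Mul(36370, Pow(Add(3408, -11805), -1))) = Add(Mul(5487, Pow(-4567276, -1)), Mul(36370, Pow(-8397, -1))) = Add(Mul(5487, Rational(-1, 4567276)), Mul(36370, Rational(-1, 8397))) = Add(Rational(-5487, 4567276), Rational(-36370, 8397)) = Rational(-166157902459, 38351416572)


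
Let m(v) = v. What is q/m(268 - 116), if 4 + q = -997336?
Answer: -249335/38 ≈ -6561.4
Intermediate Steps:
q = -997340 (q = -4 - 997336 = -997340)
q/m(268 - 116) = -997340/(268 - 116) = -997340/152 = -997340*1/152 = -249335/38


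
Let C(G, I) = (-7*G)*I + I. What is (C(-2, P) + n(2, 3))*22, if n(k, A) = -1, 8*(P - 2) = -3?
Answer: 2057/4 ≈ 514.25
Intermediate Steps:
P = 13/8 (P = 2 + (⅛)*(-3) = 2 - 3/8 = 13/8 ≈ 1.6250)
C(G, I) = I - 7*G*I (C(G, I) = -7*G*I + I = I - 7*G*I)
(C(-2, P) + n(2, 3))*22 = (13*(1 - 7*(-2))/8 - 1)*22 = (13*(1 + 14)/8 - 1)*22 = ((13/8)*15 - 1)*22 = (195/8 - 1)*22 = (187/8)*22 = 2057/4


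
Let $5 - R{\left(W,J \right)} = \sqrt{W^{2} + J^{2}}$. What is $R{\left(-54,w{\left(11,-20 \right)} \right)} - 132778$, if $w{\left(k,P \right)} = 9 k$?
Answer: $-132773 - 9 \sqrt{157} \approx -1.3289 \cdot 10^{5}$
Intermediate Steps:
$R{\left(W,J \right)} = 5 - \sqrt{J^{2} + W^{2}}$ ($R{\left(W,J \right)} = 5 - \sqrt{W^{2} + J^{2}} = 5 - \sqrt{J^{2} + W^{2}}$)
$R{\left(-54,w{\left(11,-20 \right)} \right)} - 132778 = \left(5 - \sqrt{\left(9 \cdot 11\right)^{2} + \left(-54\right)^{2}}\right) - 132778 = \left(5 - \sqrt{99^{2} + 2916}\right) - 132778 = \left(5 - \sqrt{9801 + 2916}\right) - 132778 = \left(5 - \sqrt{12717}\right) - 132778 = \left(5 - 9 \sqrt{157}\right) - 132778 = -132773 - 9 \sqrt{157}$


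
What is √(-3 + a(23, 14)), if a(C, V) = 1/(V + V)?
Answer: I*√581/14 ≈ 1.7217*I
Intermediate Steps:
a(C, V) = 1/(2*V)
√(-3 + a(23, 14)) = √(-3 + (½)/14) = √(-3 + (½)*(1/14)) = √(-3 + 1/28) = √(-83/28) = I*√581/14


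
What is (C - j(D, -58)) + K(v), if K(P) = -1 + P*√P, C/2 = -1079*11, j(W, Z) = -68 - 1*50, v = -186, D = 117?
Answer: -23621 - 186*I*√186 ≈ -23621.0 - 2536.7*I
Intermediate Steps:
j(W, Z) = -118 (j(W, Z) = -68 - 50 = -118)
C = -23738 (C = 2*(-1079*11) = 2*(-11869) = -23738)
K(P) = -1 + P^(3/2)
(C - j(D, -58)) + K(v) = (-23738 - 1*(-118)) + (-1 + (-186)^(3/2)) = (-23738 + 118) + (-1 - 186*I*√186) = -23620 + (-1 - 186*I*√186) = -23621 - 186*I*√186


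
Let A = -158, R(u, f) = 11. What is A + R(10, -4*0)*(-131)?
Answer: -1599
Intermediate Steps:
A + R(10, -4*0)*(-131) = -158 + 11*(-131) = -158 - 1441 = -1599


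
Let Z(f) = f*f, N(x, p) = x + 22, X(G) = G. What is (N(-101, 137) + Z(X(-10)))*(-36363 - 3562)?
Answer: -838425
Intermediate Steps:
N(x, p) = 22 + x
Z(f) = f²
(N(-101, 137) + Z(X(-10)))*(-36363 - 3562) = ((22 - 101) + (-10)²)*(-36363 - 3562) = (-79 + 100)*(-39925) = 21*(-39925) = -838425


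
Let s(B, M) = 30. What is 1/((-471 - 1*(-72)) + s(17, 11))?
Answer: -1/369 ≈ -0.0027100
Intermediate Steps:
1/((-471 - 1*(-72)) + s(17, 11)) = 1/((-471 - 1*(-72)) + 30) = 1/((-471 + 72) + 30) = 1/(-399 + 30) = 1/(-369) = -1/369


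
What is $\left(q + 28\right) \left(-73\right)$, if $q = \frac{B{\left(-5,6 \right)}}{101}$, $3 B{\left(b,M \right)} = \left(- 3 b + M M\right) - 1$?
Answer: $- \frac{622982}{303} \approx -2056.0$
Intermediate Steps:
$B{\left(b,M \right)} = - \frac{1}{3} - b + \frac{M^{2}}{3}$ ($B{\left(b,M \right)} = \frac{\left(- 3 b + M M\right) - 1}{3} = \frac{\left(- 3 b + M^{2}\right) - 1}{3} = \frac{\left(M^{2} - 3 b\right) - 1}{3} = \frac{-1 + M^{2} - 3 b}{3} = - \frac{1}{3} - b + \frac{M^{2}}{3}$)
$q = \frac{50}{303}$ ($q = \frac{- \frac{1}{3} - -5 + \frac{6^{2}}{3}}{101} = \left(- \frac{1}{3} + 5 + \frac{1}{3} \cdot 36\right) \frac{1}{101} = \left(- \frac{1}{3} + 5 + 12\right) \frac{1}{101} = \frac{50}{3} \cdot \frac{1}{101} = \frac{50}{303} \approx 0.16502$)
$\left(q + 28\right) \left(-73\right) = \left(\frac{50}{303} + 28\right) \left(-73\right) = \frac{8534}{303} \left(-73\right) = - \frac{622982}{303}$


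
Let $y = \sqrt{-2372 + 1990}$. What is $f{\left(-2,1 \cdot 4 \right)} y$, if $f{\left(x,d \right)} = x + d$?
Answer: $2 i \sqrt{382} \approx 39.09 i$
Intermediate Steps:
$f{\left(x,d \right)} = d + x$
$y = i \sqrt{382}$ ($y = \sqrt{-382} = i \sqrt{382} \approx 19.545 i$)
$f{\left(-2,1 \cdot 4 \right)} y = \left(1 \cdot 4 - 2\right) i \sqrt{382} = \left(4 - 2\right) i \sqrt{382} = 2 i \sqrt{382}$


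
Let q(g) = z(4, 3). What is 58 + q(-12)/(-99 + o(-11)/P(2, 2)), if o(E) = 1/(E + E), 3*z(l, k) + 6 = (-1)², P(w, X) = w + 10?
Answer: 1516386/26137 ≈ 58.017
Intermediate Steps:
P(w, X) = 10 + w
z(l, k) = -5/3 (z(l, k) = -2 + (⅓)*(-1)² = -2 + (⅓)*1 = -2 + ⅓ = -5/3)
q(g) = -5/3
o(E) = 1/(2*E)
58 + q(-12)/(-99 + o(-11)/P(2, 2)) = 58 - 5/3/(-99 + ((½)/(-11))/(10 + 2)) = 58 - 5/3/(-99 + ((½)*(-1/11))/12) = 58 - 5/3/(-99 - 1/22*1/12) = 58 - 5/3/(-99 - 1/264) = 58 - 5/3/(-26137/264) = 58 - 264/26137*(-5/3) = 58 + 440/26137 = 1516386/26137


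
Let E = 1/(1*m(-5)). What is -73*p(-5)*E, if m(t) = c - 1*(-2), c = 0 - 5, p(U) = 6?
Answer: 146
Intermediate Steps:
c = -5
m(t) = -3 (m(t) = -5 - 1*(-2) = -5 + 2 = -3)
E = -⅓ (E = 1/(1*(-3)) = 1/(-3) = -⅓ ≈ -0.33333)
-73*p(-5)*E = -438*(-1)/3 = -73*(-2) = 146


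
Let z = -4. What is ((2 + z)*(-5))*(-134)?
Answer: -1340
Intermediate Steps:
((2 + z)*(-5))*(-134) = ((2 - 4)*(-5))*(-134) = -2*(-5)*(-134) = 10*(-134) = -1340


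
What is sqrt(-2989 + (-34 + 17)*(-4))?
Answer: I*sqrt(2921) ≈ 54.046*I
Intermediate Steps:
sqrt(-2989 + (-34 + 17)*(-4)) = sqrt(-2989 - 17*(-4)) = sqrt(-2989 + 68) = sqrt(-2921) = I*sqrt(2921)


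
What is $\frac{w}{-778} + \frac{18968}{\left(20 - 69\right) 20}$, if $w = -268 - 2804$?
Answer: $- \frac{1468318}{95305} \approx -15.407$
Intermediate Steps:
$w = -3072$ ($w = -268 - 2804 = -3072$)
$\frac{w}{-778} + \frac{18968}{\left(20 - 69\right) 20} = - \frac{3072}{-778} + \frac{18968}{\left(20 - 69\right) 20} = \left(-3072\right) \left(- \frac{1}{778}\right) + \frac{18968}{\left(-49\right) 20} = \frac{1536}{389} + \frac{18968}{-980} = \frac{1536}{389} + 18968 \left(- \frac{1}{980}\right) = \frac{1536}{389} - \frac{4742}{245} = - \frac{1468318}{95305}$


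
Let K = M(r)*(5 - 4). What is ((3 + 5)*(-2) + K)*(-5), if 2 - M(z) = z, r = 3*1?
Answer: 85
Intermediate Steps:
r = 3
M(z) = 2 - z
K = -1 (K = (2 - 1*3)*(5 - 4) = (2 - 3)*1 = -1*1 = -1)
((3 + 5)*(-2) + K)*(-5) = ((3 + 5)*(-2) - 1)*(-5) = (8*(-2) - 1)*(-5) = (-16 - 1)*(-5) = -17*(-5) = 85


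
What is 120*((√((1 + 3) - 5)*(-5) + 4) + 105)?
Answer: 13080 - 600*I ≈ 13080.0 - 600.0*I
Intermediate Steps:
120*((√((1 + 3) - 5)*(-5) + 4) + 105) = 120*((√(4 - 5)*(-5) + 4) + 105) = 120*((√(-1)*(-5) + 4) + 105) = 120*((I*(-5) + 4) + 105) = 120*((-5*I + 4) + 105) = 120*((4 - 5*I) + 105) = 120*(109 - 5*I) = 13080 - 600*I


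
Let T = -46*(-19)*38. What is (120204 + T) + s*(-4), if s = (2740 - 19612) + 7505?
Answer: 190884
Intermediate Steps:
s = -9367 (s = -16872 + 7505 = -9367)
T = 33212 (T = 874*38 = 33212)
(120204 + T) + s*(-4) = (120204 + 33212) - 9367*(-4) = 153416 + 37468 = 190884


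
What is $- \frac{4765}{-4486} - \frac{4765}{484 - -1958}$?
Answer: $- \frac{2434915}{2738703} \approx -0.88908$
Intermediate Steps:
$- \frac{4765}{-4486} - \frac{4765}{484 - -1958} = \left(-4765\right) \left(- \frac{1}{4486}\right) - \frac{4765}{484 + 1958} = \frac{4765}{4486} - \frac{4765}{2442} = - \frac{2434915}{2738703}$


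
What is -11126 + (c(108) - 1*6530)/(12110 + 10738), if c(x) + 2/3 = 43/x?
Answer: -27455044853/2467584 ≈ -11126.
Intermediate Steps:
c(x) = -⅔ + 43/x
-11126 + (c(108) - 1*6530)/(12110 + 10738) = -11126 + ((-⅔ + 43/108) - 1*6530)/(12110 + 10738) = -11126 + ((-⅔ + 43*(1/108)) - 6530)/22848 = -11126 + ((-⅔ + 43/108) - 6530)*(1/22848) = -11126 + (-29/108 - 6530)*(1/22848) = -11126 - 705269/108*1/22848 = -11126 - 705269/2467584 = -27455044853/2467584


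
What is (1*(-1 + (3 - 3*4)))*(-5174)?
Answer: 51740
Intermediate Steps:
(1*(-1 + (3 - 3*4)))*(-5174) = (1*(-1 + (3 - 12)))*(-5174) = (1*(-1 - 9))*(-5174) = (1*(-10))*(-5174) = -10*(-5174) = 51740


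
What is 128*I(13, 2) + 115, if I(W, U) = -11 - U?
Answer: -1549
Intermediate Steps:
128*I(13, 2) + 115 = 128*(-11 - 1*2) + 115 = 128*(-11 - 2) + 115 = 128*(-13) + 115 = -1664 + 115 = -1549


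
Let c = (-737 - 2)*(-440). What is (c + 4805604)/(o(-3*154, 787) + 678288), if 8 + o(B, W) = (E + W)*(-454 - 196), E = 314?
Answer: -2565382/18685 ≈ -137.30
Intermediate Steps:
c = 325160 (c = -739*(-440) = 325160)
o(B, W) = -204108 - 650*W (o(B, W) = -8 + (314 + W)*(-454 - 196) = -8 + (314 + W)*(-650) = -8 + (-204100 - 650*W) = -204108 - 650*W)
(c + 4805604)/(o(-3*154, 787) + 678288) = (325160 + 4805604)/((-204108 - 650*787) + 678288) = 5130764/((-204108 - 511550) + 678288) = 5130764/(-715658 + 678288) = 5130764/(-37370) = 5130764*(-1/37370) = -2565382/18685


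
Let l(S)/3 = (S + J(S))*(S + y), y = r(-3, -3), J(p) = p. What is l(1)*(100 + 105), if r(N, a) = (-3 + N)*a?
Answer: 23370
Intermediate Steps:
r(N, a) = a*(-3 + N)
y = 18 (y = -3*(-3 - 3) = -3*(-6) = 18)
l(S) = 6*S*(18 + S) (l(S) = 3*((S + S)*(S + 18)) = 3*((2*S)*(18 + S)) = 3*(2*S*(18 + S)) = 6*S*(18 + S))
l(1)*(100 + 105) = (6*1*(18 + 1))*(100 + 105) = (6*1*19)*205 = 114*205 = 23370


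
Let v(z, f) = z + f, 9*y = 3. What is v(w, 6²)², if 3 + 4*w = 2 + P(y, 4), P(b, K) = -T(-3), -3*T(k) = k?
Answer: 5041/4 ≈ 1260.3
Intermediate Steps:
y = ⅓ (y = (⅑)*3 = ⅓ ≈ 0.33333)
T(k) = -k/3
P(b, K) = -1 (P(b, K) = -(-1)*(-3)/3 = -1*1 = -1)
w = -½ (w = -¾ + (2 - 1)/4 = -¾ + (¼)*1 = -¾ + ¼ = -½ ≈ -0.50000)
v(z, f) = f + z
v(w, 6²)² = (6² - ½)² = (36 - ½)² = (71/2)² = 5041/4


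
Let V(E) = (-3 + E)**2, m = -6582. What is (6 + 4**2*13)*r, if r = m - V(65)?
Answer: -2231164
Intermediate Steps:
r = -10426 (r = -6582 - (-3 + 65)**2 = -6582 - 1*62**2 = -6582 - 1*3844 = -6582 - 3844 = -10426)
(6 + 4**2*13)*r = (6 + 4**2*13)*(-10426) = (6 + 16*13)*(-10426) = (6 + 208)*(-10426) = 214*(-10426) = -2231164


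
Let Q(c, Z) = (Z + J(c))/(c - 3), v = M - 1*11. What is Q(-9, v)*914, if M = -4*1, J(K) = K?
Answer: 1828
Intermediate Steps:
M = -4
v = -15 (v = -4 - 1*11 = -4 - 11 = -15)
Q(c, Z) = (Z + c)/(-3 + c) (Q(c, Z) = (Z + c)/(c - 3) = (Z + c)/(-3 + c))
Q(-9, v)*914 = ((-15 - 9)/(-3 - 9))*914 = (-24/(-12))*914 = -1/12*(-24)*914 = 2*914 = 1828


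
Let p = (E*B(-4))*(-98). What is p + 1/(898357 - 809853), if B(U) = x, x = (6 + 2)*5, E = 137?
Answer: -47530188159/88504 ≈ -5.3704e+5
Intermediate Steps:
x = 40 (x = 8*5 = 40)
B(U) = 40
p = -537040 (p = (137*40)*(-98) = 5480*(-98) = -537040)
p + 1/(898357 - 809853) = -537040 + 1/(898357 - 809853) = -537040 + 1/88504 = -47530188159/88504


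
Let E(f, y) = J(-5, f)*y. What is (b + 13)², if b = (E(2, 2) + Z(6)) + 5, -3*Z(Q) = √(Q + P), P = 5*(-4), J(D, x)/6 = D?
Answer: (126 + I*√14)²/9 ≈ 1762.4 + 104.77*I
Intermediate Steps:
J(D, x) = 6*D
E(f, y) = -30*y (E(f, y) = (6*(-5))*y = -30*y)
P = -20
Z(Q) = -√(-20 + Q)/3 (Z(Q) = -√(Q - 20)/3 = -√(-20 + Q)/3)
b = -55 - I*√14/3 (b = (-30*2 - √(-20 + 6)/3) + 5 = (-60 - I*√14/3) + 5 = -55 - I*√14/3 ≈ -55.0 - 1.2472*I)
(b + 13)² = ((-55 - I*√14/3) + 13)² = (-42 - I*√14/3)²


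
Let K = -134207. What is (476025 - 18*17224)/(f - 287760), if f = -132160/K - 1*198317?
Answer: -7425807517/21744934593 ≈ -0.34150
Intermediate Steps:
f = -26615397459/134207 (f = -132160/(-134207) - 1*198317 = -132160*(-1/134207) - 198317 = 132160/134207 - 198317 = -26615397459/134207 ≈ -1.9832e+5)
(476025 - 18*17224)/(f - 287760) = (476025 - 18*17224)/(-26615397459/134207 - 287760) = (476025 - 310032)/(-65234803779/134207) = 165993*(-134207/65234803779) = -7425807517/21744934593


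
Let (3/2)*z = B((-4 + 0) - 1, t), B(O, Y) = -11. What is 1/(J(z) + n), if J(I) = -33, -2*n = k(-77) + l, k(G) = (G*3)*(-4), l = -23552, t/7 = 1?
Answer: 1/11281 ≈ 8.8645e-5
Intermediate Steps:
t = 7 (t = 7*1 = 7)
k(G) = -12*G (k(G) = (3*G)*(-4) = -12*G)
n = 11314 (n = -(-12*(-77) - 23552)/2 = -(924 - 23552)/2 = -½*(-22628) = 11314)
z = -22/3 (z = (⅔)*(-11) = -22/3 ≈ -7.3333)
1/(J(z) + n) = 1/(-33 + 11314) = 1/11281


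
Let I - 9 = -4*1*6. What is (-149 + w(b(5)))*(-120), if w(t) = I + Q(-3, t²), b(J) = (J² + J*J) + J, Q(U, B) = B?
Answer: -343320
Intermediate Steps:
b(J) = J + 2*J² (b(J) = (J² + J²) + J = 2*J² + J = J + 2*J²)
I = -15 (I = 9 - 4*1*6 = 9 - 4*6 = 9 - 24 = -15)
w(t) = -15 + t²
(-149 + w(b(5)))*(-120) = (-149 + (-15 + (5*(1 + 2*5))²))*(-120) = (-149 + (-15 + (5*(1 + 10))²))*(-120) = (-149 + (-15 + (5*11)²))*(-120) = (-149 + (-15 + 55²))*(-120) = (-149 + (-15 + 3025))*(-120) = (-149 + 3010)*(-120) = 2861*(-120) = -343320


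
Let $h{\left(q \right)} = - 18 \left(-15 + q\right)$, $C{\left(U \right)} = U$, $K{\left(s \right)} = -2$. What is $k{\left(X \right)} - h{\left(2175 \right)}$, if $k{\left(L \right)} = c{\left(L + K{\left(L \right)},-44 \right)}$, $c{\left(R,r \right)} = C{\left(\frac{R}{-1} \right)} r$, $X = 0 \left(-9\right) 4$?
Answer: $38792$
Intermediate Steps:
$X = 0$ ($X = 0 \cdot 4 = 0$)
$c{\left(R,r \right)} = - R r$ ($c{\left(R,r \right)} = \frac{R}{-1} r = R \left(-1\right) r = - R r$)
$k{\left(L \right)} = -88 + 44 L$ ($k{\left(L \right)} = \left(-1\right) \left(L - 2\right) \left(-44\right) = \left(-1\right) \left(-2 + L\right) \left(-44\right) = -88 + 44 L$)
$h{\left(q \right)} = 270 - 18 q$
$k{\left(X \right)} - h{\left(2175 \right)} = \left(-88 + 44 \cdot 0\right) - \left(270 - 39150\right) = \left(-88 + 0\right) - \left(270 - 39150\right) = -88 - -38880 = -88 + 38880 = 38792$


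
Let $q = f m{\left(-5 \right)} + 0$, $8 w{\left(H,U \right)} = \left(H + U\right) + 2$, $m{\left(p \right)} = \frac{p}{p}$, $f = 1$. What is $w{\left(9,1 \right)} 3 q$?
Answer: $\frac{9}{2} \approx 4.5$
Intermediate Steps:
$m{\left(p \right)} = 1$
$w{\left(H,U \right)} = \frac{1}{4} + \frac{H}{8} + \frac{U}{8}$ ($w{\left(H,U \right)} = \frac{\left(H + U\right) + 2}{8} = \frac{2 + H + U}{8} = \frac{1}{4} + \frac{H}{8} + \frac{U}{8}$)
$q = 1$ ($q = 1 \cdot 1 + 0 = 1 + 0 = 1$)
$w{\left(9,1 \right)} 3 q = \left(\frac{1}{4} + \frac{1}{8} \cdot 9 + \frac{1}{8} \cdot 1\right) 3 \cdot 1 = \left(\frac{1}{4} + \frac{9}{8} + \frac{1}{8}\right) 3 \cdot 1 = \frac{3}{2} \cdot 3 \cdot 1 = \frac{9}{2} \cdot 1 = \frac{9}{2}$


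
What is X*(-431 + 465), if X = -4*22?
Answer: -2992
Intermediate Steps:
X = -88
X*(-431 + 465) = -88*(-431 + 465) = -88*34 = -2992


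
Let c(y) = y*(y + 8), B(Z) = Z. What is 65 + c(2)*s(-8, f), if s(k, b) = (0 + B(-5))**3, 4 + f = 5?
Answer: -2435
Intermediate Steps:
f = 1 (f = -4 + 5 = 1)
s(k, b) = -125 (s(k, b) = (0 - 5)**3 = (-5)**3 = -125)
c(y) = y*(8 + y)
65 + c(2)*s(-8, f) = 65 + (2*(8 + 2))*(-125) = 65 + (2*10)*(-125) = 65 + 20*(-125) = 65 - 2500 = -2435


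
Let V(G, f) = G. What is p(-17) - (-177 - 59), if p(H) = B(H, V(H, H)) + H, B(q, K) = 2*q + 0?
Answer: 185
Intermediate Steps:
B(q, K) = 2*q
p(H) = 3*H (p(H) = 2*H + H = 3*H)
p(-17) - (-177 - 59) = 3*(-17) - (-177 - 59) = -51 - 1*(-236) = -51 + 236 = 185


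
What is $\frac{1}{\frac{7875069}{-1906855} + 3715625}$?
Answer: $\frac{1906855}{7085150234306} \approx 2.6913 \cdot 10^{-7}$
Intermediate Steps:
$\frac{1}{\frac{7875069}{-1906855} + 3715625} = \frac{1}{7875069 \left(- \frac{1}{1906855}\right) + 3715625} = \frac{1}{- \frac{7875069}{1906855} + 3715625} = \frac{1}{\frac{7085150234306}{1906855}} = \frac{1906855}{7085150234306}$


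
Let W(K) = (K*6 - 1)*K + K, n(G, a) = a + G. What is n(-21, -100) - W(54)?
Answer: -17617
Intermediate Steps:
n(G, a) = G + a
W(K) = K + K*(-1 + 6*K) (W(K) = (6*K - 1)*K + K = (-1 + 6*K)*K + K = K*(-1 + 6*K) + K = K + K*(-1 + 6*K))
n(-21, -100) - W(54) = (-21 - 100) - 6*54² = -121 - 6*2916 = -121 - 1*17496 = -121 - 17496 = -17617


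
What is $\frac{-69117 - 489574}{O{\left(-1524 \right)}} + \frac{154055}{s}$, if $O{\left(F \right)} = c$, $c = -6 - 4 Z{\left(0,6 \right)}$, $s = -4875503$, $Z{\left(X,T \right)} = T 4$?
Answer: $\frac{2723883932963}{497301306} \approx 5477.3$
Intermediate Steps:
$Z{\left(X,T \right)} = 4 T$
$c = -102$ ($c = -6 - 4 \cdot 4 \cdot 6 = -6 - 96 = -102$)
$O{\left(F \right)} = -102$
$\frac{-69117 - 489574}{O{\left(-1524 \right)}} + \frac{154055}{s} = \frac{-69117 - 489574}{-102} + \frac{154055}{-4875503} = \left(-69117 - 489574\right) \left(- \frac{1}{102}\right) + 154055 \left(- \frac{1}{4875503}\right) = \left(-558691\right) \left(- \frac{1}{102}\right) - \frac{154055}{4875503} = \frac{558691}{102} - \frac{154055}{4875503} = \frac{2723883932963}{497301306}$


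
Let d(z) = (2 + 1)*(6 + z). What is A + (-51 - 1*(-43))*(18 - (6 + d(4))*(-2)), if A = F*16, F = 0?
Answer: -720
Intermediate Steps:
d(z) = 18 + 3*z (d(z) = 3*(6 + z) = 18 + 3*z)
A = 0 (A = 0*16 = 0)
A + (-51 - 1*(-43))*(18 - (6 + d(4))*(-2)) = 0 + (-51 - 1*(-43))*(18 - (6 + (18 + 3*4))*(-2)) = 0 + (-51 + 43)*(18 - (6 + (18 + 12))*(-2)) = 0 - 8*(18 - (6 + 30)*(-2)) = 0 - 8*(18 - 36*(-2)) = 0 - 8*(18 - 1*(-72)) = 0 - 8*(18 + 72) = 0 - 8*90 = 0 - 720 = -720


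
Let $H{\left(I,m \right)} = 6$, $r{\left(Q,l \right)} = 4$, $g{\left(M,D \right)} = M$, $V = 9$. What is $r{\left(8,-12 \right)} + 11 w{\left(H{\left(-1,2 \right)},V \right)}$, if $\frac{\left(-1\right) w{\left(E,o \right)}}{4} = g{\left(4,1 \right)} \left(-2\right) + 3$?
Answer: $224$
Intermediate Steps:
$w{\left(E,o \right)} = 20$ ($w{\left(E,o \right)} = - 4 \left(4 \left(-2\right) + 3\right) = - 4 \left(-8 + 3\right) = \left(-4\right) \left(-5\right) = 20$)
$r{\left(8,-12 \right)} + 11 w{\left(H{\left(-1,2 \right)},V \right)} = 4 + 11 \cdot 20 = 4 + 220 = 224$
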